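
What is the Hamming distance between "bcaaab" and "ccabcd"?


Comparing "bcaaab" and "ccabcd" position by position:
  Position 0: 'b' vs 'c' => differ
  Position 1: 'c' vs 'c' => same
  Position 2: 'a' vs 'a' => same
  Position 3: 'a' vs 'b' => differ
  Position 4: 'a' vs 'c' => differ
  Position 5: 'b' vs 'd' => differ
Total differences (Hamming distance): 4

4


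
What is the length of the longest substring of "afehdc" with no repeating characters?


Input: "afehdc"
Sliding window (track last position of each char):
  Position 0 ('a'): window [0,0] length 1 -- new best
  Position 1 ('f'): window [0,1] length 2 -- new best
  Position 2 ('e'): window [0,2] length 3 -- new best
  Position 3 ('h'): window [0,3] length 4 -- new best
  Position 4 ('d'): window [0,4] length 5 -- new best
  Position 5 ('c'): window [0,5] length 6 -- new best
Longest substring with no repeats: "afehdc" with length 6

6


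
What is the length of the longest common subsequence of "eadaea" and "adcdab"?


LCS of "eadaea" and "adcdab"
DP table:
           a    d    c    d    a    b
      0    0    0    0    0    0    0
  e   0    0    0    0    0    0    0
  a   0    1    1    1    1    1    1
  d   0    1    2    2    2    2    2
  a   0    1    2    2    2    3    3
  e   0    1    2    2    2    3    3
  a   0    1    2    2    2    3    3
LCS length = dp[6][6] = 3

3


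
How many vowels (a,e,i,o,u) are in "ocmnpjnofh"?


Input: ocmnpjnofh
Checking each character:
  'o' at position 0: vowel (running total: 1)
  'c' at position 1: consonant
  'm' at position 2: consonant
  'n' at position 3: consonant
  'p' at position 4: consonant
  'j' at position 5: consonant
  'n' at position 6: consonant
  'o' at position 7: vowel (running total: 2)
  'f' at position 8: consonant
  'h' at position 9: consonant
Total vowels: 2

2


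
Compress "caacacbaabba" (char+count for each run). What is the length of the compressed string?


Input: caacacbaabba
Runs:
  'c' x 1 => "c1"
  'a' x 2 => "a2"
  'c' x 1 => "c1"
  'a' x 1 => "a1"
  'c' x 1 => "c1"
  'b' x 1 => "b1"
  'a' x 2 => "a2"
  'b' x 2 => "b2"
  'a' x 1 => "a1"
Compressed: "c1a2c1a1c1b1a2b2a1"
Compressed length: 18

18


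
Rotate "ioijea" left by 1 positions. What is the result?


Input: "ioijea", rotate left by 1
First 1 characters: "i"
Remaining characters: "oijea"
Concatenate remaining + first: "oijea" + "i" = "oijeai"

oijeai


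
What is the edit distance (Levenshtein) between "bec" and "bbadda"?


Computing edit distance: "bec" -> "bbadda"
DP table:
           b    b    a    d    d    a
      0    1    2    3    4    5    6
  b   1    0    1    2    3    4    5
  e   2    1    1    2    3    4    5
  c   3    2    2    2    3    4    5
Edit distance = dp[3][6] = 5

5


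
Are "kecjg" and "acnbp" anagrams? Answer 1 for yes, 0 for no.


Strings: "kecjg", "acnbp"
Sorted first:  cegjk
Sorted second: abcnp
Differ at position 0: 'c' vs 'a' => not anagrams

0


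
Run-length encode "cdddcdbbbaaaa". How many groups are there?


Input: cdddcdbbbaaaa
Scanning for consecutive runs:
  Group 1: 'c' x 1 (positions 0-0)
  Group 2: 'd' x 3 (positions 1-3)
  Group 3: 'c' x 1 (positions 4-4)
  Group 4: 'd' x 1 (positions 5-5)
  Group 5: 'b' x 3 (positions 6-8)
  Group 6: 'a' x 4 (positions 9-12)
Total groups: 6

6


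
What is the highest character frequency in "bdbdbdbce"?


Input: bdbdbdbce
Character counts:
  'b': 4
  'c': 1
  'd': 3
  'e': 1
Maximum frequency: 4

4


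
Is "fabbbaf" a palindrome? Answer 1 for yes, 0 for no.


Input: fabbbaf
Reversed: fabbbaf
  Compare pos 0 ('f') with pos 6 ('f'): match
  Compare pos 1 ('a') with pos 5 ('a'): match
  Compare pos 2 ('b') with pos 4 ('b'): match
Result: palindrome

1


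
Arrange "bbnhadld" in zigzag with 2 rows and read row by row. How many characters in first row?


Zigzag "bbnhadld" into 2 rows:
Placing characters:
  'b' => row 0
  'b' => row 1
  'n' => row 0
  'h' => row 1
  'a' => row 0
  'd' => row 1
  'l' => row 0
  'd' => row 1
Rows:
  Row 0: "bnal"
  Row 1: "bhdd"
First row length: 4

4


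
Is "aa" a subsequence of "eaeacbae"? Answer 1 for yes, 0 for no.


Check if "aa" is a subsequence of "eaeacbae"
Greedy scan:
  Position 0 ('e'): no match needed
  Position 1 ('a'): matches sub[0] = 'a'
  Position 2 ('e'): no match needed
  Position 3 ('a'): matches sub[1] = 'a'
  Position 4 ('c'): no match needed
  Position 5 ('b'): no match needed
  Position 6 ('a'): no match needed
  Position 7 ('e'): no match needed
All 2 characters matched => is a subsequence

1


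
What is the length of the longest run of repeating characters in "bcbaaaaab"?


Input: "bcbaaaaab"
Scanning for longest run:
  Position 1 ('c'): new char, reset run to 1
  Position 2 ('b'): new char, reset run to 1
  Position 3 ('a'): new char, reset run to 1
  Position 4 ('a'): continues run of 'a', length=2
  Position 5 ('a'): continues run of 'a', length=3
  Position 6 ('a'): continues run of 'a', length=4
  Position 7 ('a'): continues run of 'a', length=5
  Position 8 ('b'): new char, reset run to 1
Longest run: 'a' with length 5

5


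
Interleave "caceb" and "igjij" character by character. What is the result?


Interleaving "caceb" and "igjij":
  Position 0: 'c' from first, 'i' from second => "ci"
  Position 1: 'a' from first, 'g' from second => "ag"
  Position 2: 'c' from first, 'j' from second => "cj"
  Position 3: 'e' from first, 'i' from second => "ei"
  Position 4: 'b' from first, 'j' from second => "bj"
Result: ciagcjeibj

ciagcjeibj


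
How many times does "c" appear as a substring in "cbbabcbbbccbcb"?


Searching for "c" in "cbbabcbbbccbcb"
Scanning each position:
  Position 0: "c" => MATCH
  Position 1: "b" => no
  Position 2: "b" => no
  Position 3: "a" => no
  Position 4: "b" => no
  Position 5: "c" => MATCH
  Position 6: "b" => no
  Position 7: "b" => no
  Position 8: "b" => no
  Position 9: "c" => MATCH
  Position 10: "c" => MATCH
  Position 11: "b" => no
  Position 12: "c" => MATCH
  Position 13: "b" => no
Total occurrences: 5

5


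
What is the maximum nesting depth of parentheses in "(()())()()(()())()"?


Input: "(()())()()(()())()"
Tracking depth:
  Position 0 '(': depth becomes 1
  Position 1 '(': depth becomes 2
  Position 2 ')': depth becomes 1
  Position 3 '(': depth becomes 2
  Position 4 ')': depth becomes 1
  Position 5 ')': depth becomes 0
  Position 6 '(': depth becomes 1
  Position 7 ')': depth becomes 0
  Position 8 '(': depth becomes 1
  Position 9 ')': depth becomes 0
  Position 10 '(': depth becomes 1
  Position 11 '(': depth becomes 2
  Position 12 ')': depth becomes 1
  Position 13 '(': depth becomes 2
  Position 14 ')': depth becomes 1
  Position 15 ')': depth becomes 0
  Position 16 '(': depth becomes 1
  Position 17 ')': depth becomes 0
Maximum depth reached: 2

2


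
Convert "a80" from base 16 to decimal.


Input: "a80" in base 16
Positional expansion:
  Digit 'a' (value 10) x 16^2 = 2560
  Digit '8' (value 8) x 16^1 = 128
  Digit '0' (value 0) x 16^0 = 0
Sum = 2688

2688


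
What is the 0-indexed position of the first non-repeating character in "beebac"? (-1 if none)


Input: beebac
Character frequencies:
  'a': 1
  'b': 2
  'c': 1
  'e': 2
Scanning left to right for freq == 1:
  Position 0 ('b'): freq=2, skip
  Position 1 ('e'): freq=2, skip
  Position 2 ('e'): freq=2, skip
  Position 3 ('b'): freq=2, skip
  Position 4 ('a'): unique! => answer = 4

4


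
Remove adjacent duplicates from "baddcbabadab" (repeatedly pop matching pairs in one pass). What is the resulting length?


Input: baddcbabadab
Stack-based adjacent duplicate removal:
  Read 'b': push. Stack: b
  Read 'a': push. Stack: ba
  Read 'd': push. Stack: bad
  Read 'd': matches stack top 'd' => pop. Stack: ba
  Read 'c': push. Stack: bac
  Read 'b': push. Stack: bacb
  Read 'a': push. Stack: bacba
  Read 'b': push. Stack: bacbab
  Read 'a': push. Stack: bacbaba
  Read 'd': push. Stack: bacbabad
  Read 'a': push. Stack: bacbabada
  Read 'b': push. Stack: bacbabadab
Final stack: "bacbabadab" (length 10)

10


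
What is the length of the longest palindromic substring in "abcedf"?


Input: "abcedf"
Checking substrings for palindromes:
  No multi-char palindromic substrings found
Longest palindromic substring: "a" with length 1

1


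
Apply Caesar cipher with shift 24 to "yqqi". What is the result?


Caesar cipher: shift "yqqi" by 24
  'y' (pos 24) + 24 = pos 22 = 'w'
  'q' (pos 16) + 24 = pos 14 = 'o'
  'q' (pos 16) + 24 = pos 14 = 'o'
  'i' (pos 8) + 24 = pos 6 = 'g'
Result: woog

woog


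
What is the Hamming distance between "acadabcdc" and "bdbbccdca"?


Comparing "acadabcdc" and "bdbbccdca" position by position:
  Position 0: 'a' vs 'b' => differ
  Position 1: 'c' vs 'd' => differ
  Position 2: 'a' vs 'b' => differ
  Position 3: 'd' vs 'b' => differ
  Position 4: 'a' vs 'c' => differ
  Position 5: 'b' vs 'c' => differ
  Position 6: 'c' vs 'd' => differ
  Position 7: 'd' vs 'c' => differ
  Position 8: 'c' vs 'a' => differ
Total differences (Hamming distance): 9

9


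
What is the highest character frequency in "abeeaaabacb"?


Input: abeeaaabacb
Character counts:
  'a': 5
  'b': 3
  'c': 1
  'e': 2
Maximum frequency: 5

5


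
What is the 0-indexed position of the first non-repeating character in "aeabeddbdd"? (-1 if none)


Input: aeabeddbdd
Character frequencies:
  'a': 2
  'b': 2
  'd': 4
  'e': 2
Scanning left to right for freq == 1:
  Position 0 ('a'): freq=2, skip
  Position 1 ('e'): freq=2, skip
  Position 2 ('a'): freq=2, skip
  Position 3 ('b'): freq=2, skip
  Position 4 ('e'): freq=2, skip
  Position 5 ('d'): freq=4, skip
  Position 6 ('d'): freq=4, skip
  Position 7 ('b'): freq=2, skip
  Position 8 ('d'): freq=4, skip
  Position 9 ('d'): freq=4, skip
  No unique character found => answer = -1

-1


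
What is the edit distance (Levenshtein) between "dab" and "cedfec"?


Computing edit distance: "dab" -> "cedfec"
DP table:
           c    e    d    f    e    c
      0    1    2    3    4    5    6
  d   1    1    2    2    3    4    5
  a   2    2    2    3    3    4    5
  b   3    3    3    3    4    4    5
Edit distance = dp[3][6] = 5

5


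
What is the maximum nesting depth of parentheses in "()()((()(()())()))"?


Input: "()()((()(()())()))"
Tracking depth:
  Position 0 '(': depth becomes 1
  Position 1 ')': depth becomes 0
  Position 2 '(': depth becomes 1
  Position 3 ')': depth becomes 0
  Position 4 '(': depth becomes 1
  Position 5 '(': depth becomes 2
  Position 6 '(': depth becomes 3
  Position 7 ')': depth becomes 2
  Position 8 '(': depth becomes 3
  Position 9 '(': depth becomes 4
  Position 10 ')': depth becomes 3
  Position 11 '(': depth becomes 4
  Position 12 ')': depth becomes 3
  Position 13 ')': depth becomes 2
  Position 14 '(': depth becomes 3
  Position 15 ')': depth becomes 2
  Position 16 ')': depth becomes 1
  Position 17 ')': depth becomes 0
Maximum depth reached: 4

4


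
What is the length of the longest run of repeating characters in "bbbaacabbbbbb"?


Input: "bbbaacabbbbbb"
Scanning for longest run:
  Position 1 ('b'): continues run of 'b', length=2
  Position 2 ('b'): continues run of 'b', length=3
  Position 3 ('a'): new char, reset run to 1
  Position 4 ('a'): continues run of 'a', length=2
  Position 5 ('c'): new char, reset run to 1
  Position 6 ('a'): new char, reset run to 1
  Position 7 ('b'): new char, reset run to 1
  Position 8 ('b'): continues run of 'b', length=2
  Position 9 ('b'): continues run of 'b', length=3
  Position 10 ('b'): continues run of 'b', length=4
  Position 11 ('b'): continues run of 'b', length=5
  Position 12 ('b'): continues run of 'b', length=6
Longest run: 'b' with length 6

6


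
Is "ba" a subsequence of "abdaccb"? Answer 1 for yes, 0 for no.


Check if "ba" is a subsequence of "abdaccb"
Greedy scan:
  Position 0 ('a'): no match needed
  Position 1 ('b'): matches sub[0] = 'b'
  Position 2 ('d'): no match needed
  Position 3 ('a'): matches sub[1] = 'a'
  Position 4 ('c'): no match needed
  Position 5 ('c'): no match needed
  Position 6 ('b'): no match needed
All 2 characters matched => is a subsequence

1


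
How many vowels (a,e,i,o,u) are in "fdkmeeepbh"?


Input: fdkmeeepbh
Checking each character:
  'f' at position 0: consonant
  'd' at position 1: consonant
  'k' at position 2: consonant
  'm' at position 3: consonant
  'e' at position 4: vowel (running total: 1)
  'e' at position 5: vowel (running total: 2)
  'e' at position 6: vowel (running total: 3)
  'p' at position 7: consonant
  'b' at position 8: consonant
  'h' at position 9: consonant
Total vowels: 3

3


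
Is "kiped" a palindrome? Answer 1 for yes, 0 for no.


Input: kiped
Reversed: depik
  Compare pos 0 ('k') with pos 4 ('d'): MISMATCH
  Compare pos 1 ('i') with pos 3 ('e'): MISMATCH
Result: not a palindrome

0


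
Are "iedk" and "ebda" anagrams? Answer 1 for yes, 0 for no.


Strings: "iedk", "ebda"
Sorted first:  deik
Sorted second: abde
Differ at position 0: 'd' vs 'a' => not anagrams

0


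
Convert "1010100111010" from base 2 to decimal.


Input: "1010100111010" in base 2
Positional expansion:
  Digit '1' (value 1) x 2^12 = 4096
  Digit '0' (value 0) x 2^11 = 0
  Digit '1' (value 1) x 2^10 = 1024
  Digit '0' (value 0) x 2^9 = 0
  Digit '1' (value 1) x 2^8 = 256
  Digit '0' (value 0) x 2^7 = 0
  Digit '0' (value 0) x 2^6 = 0
  Digit '1' (value 1) x 2^5 = 32
  Digit '1' (value 1) x 2^4 = 16
  Digit '1' (value 1) x 2^3 = 8
  Digit '0' (value 0) x 2^2 = 0
  Digit '1' (value 1) x 2^1 = 2
  Digit '0' (value 0) x 2^0 = 0
Sum = 5434

5434


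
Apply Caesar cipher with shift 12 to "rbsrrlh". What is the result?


Caesar cipher: shift "rbsrrlh" by 12
  'r' (pos 17) + 12 = pos 3 = 'd'
  'b' (pos 1) + 12 = pos 13 = 'n'
  's' (pos 18) + 12 = pos 4 = 'e'
  'r' (pos 17) + 12 = pos 3 = 'd'
  'r' (pos 17) + 12 = pos 3 = 'd'
  'l' (pos 11) + 12 = pos 23 = 'x'
  'h' (pos 7) + 12 = pos 19 = 't'
Result: dneddxt

dneddxt


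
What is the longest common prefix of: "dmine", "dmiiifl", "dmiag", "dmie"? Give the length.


Words: dmine, dmiiifl, dmiag, dmie
  Position 0: all 'd' => match
  Position 1: all 'm' => match
  Position 2: all 'i' => match
  Position 3: ('n', 'i', 'a', 'e') => mismatch, stop
LCP = "dmi" (length 3)

3


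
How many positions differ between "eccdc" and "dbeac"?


Comparing "eccdc" and "dbeac" position by position:
  Position 0: 'e' vs 'd' => DIFFER
  Position 1: 'c' vs 'b' => DIFFER
  Position 2: 'c' vs 'e' => DIFFER
  Position 3: 'd' vs 'a' => DIFFER
  Position 4: 'c' vs 'c' => same
Positions that differ: 4

4


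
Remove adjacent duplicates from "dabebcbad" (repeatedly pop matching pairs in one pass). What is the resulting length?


Input: dabebcbad
Stack-based adjacent duplicate removal:
  Read 'd': push. Stack: d
  Read 'a': push. Stack: da
  Read 'b': push. Stack: dab
  Read 'e': push. Stack: dabe
  Read 'b': push. Stack: dabeb
  Read 'c': push. Stack: dabebc
  Read 'b': push. Stack: dabebcb
  Read 'a': push. Stack: dabebcba
  Read 'd': push. Stack: dabebcbad
Final stack: "dabebcbad" (length 9)

9


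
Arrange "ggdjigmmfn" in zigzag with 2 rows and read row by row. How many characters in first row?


Zigzag "ggdjigmmfn" into 2 rows:
Placing characters:
  'g' => row 0
  'g' => row 1
  'd' => row 0
  'j' => row 1
  'i' => row 0
  'g' => row 1
  'm' => row 0
  'm' => row 1
  'f' => row 0
  'n' => row 1
Rows:
  Row 0: "gdimf"
  Row 1: "gjgmn"
First row length: 5

5


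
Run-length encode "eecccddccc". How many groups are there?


Input: eecccddccc
Scanning for consecutive runs:
  Group 1: 'e' x 2 (positions 0-1)
  Group 2: 'c' x 3 (positions 2-4)
  Group 3: 'd' x 2 (positions 5-6)
  Group 4: 'c' x 3 (positions 7-9)
Total groups: 4

4


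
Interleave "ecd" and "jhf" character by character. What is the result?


Interleaving "ecd" and "jhf":
  Position 0: 'e' from first, 'j' from second => "ej"
  Position 1: 'c' from first, 'h' from second => "ch"
  Position 2: 'd' from first, 'f' from second => "df"
Result: ejchdf

ejchdf


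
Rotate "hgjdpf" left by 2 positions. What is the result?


Input: "hgjdpf", rotate left by 2
First 2 characters: "hg"
Remaining characters: "jdpf"
Concatenate remaining + first: "jdpf" + "hg" = "jdpfhg"

jdpfhg


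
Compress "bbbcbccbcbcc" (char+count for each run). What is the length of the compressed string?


Input: bbbcbccbcbcc
Runs:
  'b' x 3 => "b3"
  'c' x 1 => "c1"
  'b' x 1 => "b1"
  'c' x 2 => "c2"
  'b' x 1 => "b1"
  'c' x 1 => "c1"
  'b' x 1 => "b1"
  'c' x 2 => "c2"
Compressed: "b3c1b1c2b1c1b1c2"
Compressed length: 16

16


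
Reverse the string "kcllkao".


Input: kcllkao
Reading characters right to left:
  Position 6: 'o'
  Position 5: 'a'
  Position 4: 'k'
  Position 3: 'l'
  Position 2: 'l'
  Position 1: 'c'
  Position 0: 'k'
Reversed: oakllck

oakllck


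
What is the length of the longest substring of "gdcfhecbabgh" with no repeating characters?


Input: "gdcfhecbabgh"
Sliding window (track last position of each char):
  Position 0 ('g'): window [0,0] length 1 -- new best
  Position 1 ('d'): window [0,1] length 2 -- new best
  Position 2 ('c'): window [0,2] length 3 -- new best
  Position 3 ('f'): window [0,3] length 4 -- new best
  Position 4 ('h'): window [0,4] length 5 -- new best
  Position 5 ('e'): window [0,5] length 6 -- new best
  Position 6 ('c'): repeat (last at 2), move window start to 3
  Position 6 ('c'): window [3,6] length 4
  Position 7 ('b'): window [3,7] length 5
  Position 8 ('a'): window [3,8] length 6
  Position 9 ('b'): repeat (last at 7), move window start to 8
  Position 9 ('b'): window [8,9] length 2
  Position 10 ('g'): window [8,10] length 3
  Position 11 ('h'): window [8,11] length 4
Longest substring with no repeats: "gdcfhe" with length 6

6


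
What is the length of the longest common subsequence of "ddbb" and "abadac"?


LCS of "ddbb" and "abadac"
DP table:
           a    b    a    d    a    c
      0    0    0    0    0    0    0
  d   0    0    0    0    1    1    1
  d   0    0    0    0    1    1    1
  b   0    0    1    1    1    1    1
  b   0    0    1    1    1    1    1
LCS length = dp[4][6] = 1

1


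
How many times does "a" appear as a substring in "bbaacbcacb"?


Searching for "a" in "bbaacbcacb"
Scanning each position:
  Position 0: "b" => no
  Position 1: "b" => no
  Position 2: "a" => MATCH
  Position 3: "a" => MATCH
  Position 4: "c" => no
  Position 5: "b" => no
  Position 6: "c" => no
  Position 7: "a" => MATCH
  Position 8: "c" => no
  Position 9: "b" => no
Total occurrences: 3

3


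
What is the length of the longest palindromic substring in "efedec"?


Input: "efedec"
Checking substrings for palindromes:
  [0:3] "efe" (len 3) => palindrome
  [2:5] "ede" (len 3) => palindrome
Longest palindromic substring: "efe" with length 3

3


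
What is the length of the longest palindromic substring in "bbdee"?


Input: "bbdee"
Checking substrings for palindromes:
  [0:2] "bb" (len 2) => palindrome
  [3:5] "ee" (len 2) => palindrome
Longest palindromic substring: "bb" with length 2

2


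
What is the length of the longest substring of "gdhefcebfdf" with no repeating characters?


Input: "gdhefcebfdf"
Sliding window (track last position of each char):
  Position 0 ('g'): window [0,0] length 1 -- new best
  Position 1 ('d'): window [0,1] length 2 -- new best
  Position 2 ('h'): window [0,2] length 3 -- new best
  Position 3 ('e'): window [0,3] length 4 -- new best
  Position 4 ('f'): window [0,4] length 5 -- new best
  Position 5 ('c'): window [0,5] length 6 -- new best
  Position 6 ('e'): repeat (last at 3), move window start to 4
  Position 6 ('e'): window [4,6] length 3
  Position 7 ('b'): window [4,7] length 4
  Position 8 ('f'): repeat (last at 4), move window start to 5
  Position 8 ('f'): window [5,8] length 4
  Position 9 ('d'): window [5,9] length 5
  Position 10 ('f'): repeat (last at 8), move window start to 9
  Position 10 ('f'): window [9,10] length 2
Longest substring with no repeats: "gdhefc" with length 6

6


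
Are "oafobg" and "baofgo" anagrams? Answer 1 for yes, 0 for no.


Strings: "oafobg", "baofgo"
Sorted first:  abfgoo
Sorted second: abfgoo
Sorted forms match => anagrams

1


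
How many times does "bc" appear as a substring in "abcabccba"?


Searching for "bc" in "abcabccba"
Scanning each position:
  Position 0: "ab" => no
  Position 1: "bc" => MATCH
  Position 2: "ca" => no
  Position 3: "ab" => no
  Position 4: "bc" => MATCH
  Position 5: "cc" => no
  Position 6: "cb" => no
  Position 7: "ba" => no
Total occurrences: 2

2


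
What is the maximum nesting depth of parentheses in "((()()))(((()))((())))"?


Input: "((()()))(((()))((())))"
Tracking depth:
  Position 0 '(': depth becomes 1
  Position 1 '(': depth becomes 2
  Position 2 '(': depth becomes 3
  Position 3 ')': depth becomes 2
  Position 4 '(': depth becomes 3
  Position 5 ')': depth becomes 2
  Position 6 ')': depth becomes 1
  Position 7 ')': depth becomes 0
  Position 8 '(': depth becomes 1
  Position 9 '(': depth becomes 2
  Position 10 '(': depth becomes 3
  Position 11 '(': depth becomes 4
  Position 12 ')': depth becomes 3
  Position 13 ')': depth becomes 2
  Position 14 ')': depth becomes 1
  Position 15 '(': depth becomes 2
  Position 16 '(': depth becomes 3
  Position 17 '(': depth becomes 4
  Position 18 ')': depth becomes 3
  Position 19 ')': depth becomes 2
  Position 20 ')': depth becomes 1
  Position 21 ')': depth becomes 0
Maximum depth reached: 4

4


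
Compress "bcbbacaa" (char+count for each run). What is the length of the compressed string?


Input: bcbbacaa
Runs:
  'b' x 1 => "b1"
  'c' x 1 => "c1"
  'b' x 2 => "b2"
  'a' x 1 => "a1"
  'c' x 1 => "c1"
  'a' x 2 => "a2"
Compressed: "b1c1b2a1c1a2"
Compressed length: 12

12


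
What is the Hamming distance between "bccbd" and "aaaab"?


Comparing "bccbd" and "aaaab" position by position:
  Position 0: 'b' vs 'a' => differ
  Position 1: 'c' vs 'a' => differ
  Position 2: 'c' vs 'a' => differ
  Position 3: 'b' vs 'a' => differ
  Position 4: 'd' vs 'b' => differ
Total differences (Hamming distance): 5

5


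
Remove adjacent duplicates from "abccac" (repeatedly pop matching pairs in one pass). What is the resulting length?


Input: abccac
Stack-based adjacent duplicate removal:
  Read 'a': push. Stack: a
  Read 'b': push. Stack: ab
  Read 'c': push. Stack: abc
  Read 'c': matches stack top 'c' => pop. Stack: ab
  Read 'a': push. Stack: aba
  Read 'c': push. Stack: abac
Final stack: "abac" (length 4)

4


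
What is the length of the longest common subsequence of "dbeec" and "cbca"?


LCS of "dbeec" and "cbca"
DP table:
           c    b    c    a
      0    0    0    0    0
  d   0    0    0    0    0
  b   0    0    1    1    1
  e   0    0    1    1    1
  e   0    0    1    1    1
  c   0    1    1    2    2
LCS length = dp[5][4] = 2

2


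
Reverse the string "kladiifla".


Input: kladiifla
Reading characters right to left:
  Position 8: 'a'
  Position 7: 'l'
  Position 6: 'f'
  Position 5: 'i'
  Position 4: 'i'
  Position 3: 'd'
  Position 2: 'a'
  Position 1: 'l'
  Position 0: 'k'
Reversed: alfiidalk

alfiidalk


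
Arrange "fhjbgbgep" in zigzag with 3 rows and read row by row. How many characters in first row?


Zigzag "fhjbgbgep" into 3 rows:
Placing characters:
  'f' => row 0
  'h' => row 1
  'j' => row 2
  'b' => row 1
  'g' => row 0
  'b' => row 1
  'g' => row 2
  'e' => row 1
  'p' => row 0
Rows:
  Row 0: "fgp"
  Row 1: "hbbe"
  Row 2: "jg"
First row length: 3

3


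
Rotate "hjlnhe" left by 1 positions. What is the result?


Input: "hjlnhe", rotate left by 1
First 1 characters: "h"
Remaining characters: "jlnhe"
Concatenate remaining + first: "jlnhe" + "h" = "jlnheh"

jlnheh


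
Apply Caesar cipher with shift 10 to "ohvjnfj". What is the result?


Caesar cipher: shift "ohvjnfj" by 10
  'o' (pos 14) + 10 = pos 24 = 'y'
  'h' (pos 7) + 10 = pos 17 = 'r'
  'v' (pos 21) + 10 = pos 5 = 'f'
  'j' (pos 9) + 10 = pos 19 = 't'
  'n' (pos 13) + 10 = pos 23 = 'x'
  'f' (pos 5) + 10 = pos 15 = 'p'
  'j' (pos 9) + 10 = pos 19 = 't'
Result: yrftxpt

yrftxpt


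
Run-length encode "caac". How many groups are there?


Input: caac
Scanning for consecutive runs:
  Group 1: 'c' x 1 (positions 0-0)
  Group 2: 'a' x 2 (positions 1-2)
  Group 3: 'c' x 1 (positions 3-3)
Total groups: 3

3


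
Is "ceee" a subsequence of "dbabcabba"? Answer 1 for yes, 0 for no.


Check if "ceee" is a subsequence of "dbabcabba"
Greedy scan:
  Position 0 ('d'): no match needed
  Position 1 ('b'): no match needed
  Position 2 ('a'): no match needed
  Position 3 ('b'): no match needed
  Position 4 ('c'): matches sub[0] = 'c'
  Position 5 ('a'): no match needed
  Position 6 ('b'): no match needed
  Position 7 ('b'): no match needed
  Position 8 ('a'): no match needed
Only matched 1/4 characters => not a subsequence

0


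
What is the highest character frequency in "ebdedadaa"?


Input: ebdedadaa
Character counts:
  'a': 3
  'b': 1
  'd': 3
  'e': 2
Maximum frequency: 3

3


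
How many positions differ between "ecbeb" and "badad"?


Comparing "ecbeb" and "badad" position by position:
  Position 0: 'e' vs 'b' => DIFFER
  Position 1: 'c' vs 'a' => DIFFER
  Position 2: 'b' vs 'd' => DIFFER
  Position 3: 'e' vs 'a' => DIFFER
  Position 4: 'b' vs 'd' => DIFFER
Positions that differ: 5

5


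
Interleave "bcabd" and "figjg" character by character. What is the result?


Interleaving "bcabd" and "figjg":
  Position 0: 'b' from first, 'f' from second => "bf"
  Position 1: 'c' from first, 'i' from second => "ci"
  Position 2: 'a' from first, 'g' from second => "ag"
  Position 3: 'b' from first, 'j' from second => "bj"
  Position 4: 'd' from first, 'g' from second => "dg"
Result: bfciagbjdg

bfciagbjdg


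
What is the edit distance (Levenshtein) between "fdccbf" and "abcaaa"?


Computing edit distance: "fdccbf" -> "abcaaa"
DP table:
           a    b    c    a    a    a
      0    1    2    3    4    5    6
  f   1    1    2    3    4    5    6
  d   2    2    2    3    4    5    6
  c   3    3    3    2    3    4    5
  c   4    4    4    3    3    4    5
  b   5    5    4    4    4    4    5
  f   6    6    5    5    5    5    5
Edit distance = dp[6][6] = 5

5


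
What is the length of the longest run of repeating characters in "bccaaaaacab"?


Input: "bccaaaaacab"
Scanning for longest run:
  Position 1 ('c'): new char, reset run to 1
  Position 2 ('c'): continues run of 'c', length=2
  Position 3 ('a'): new char, reset run to 1
  Position 4 ('a'): continues run of 'a', length=2
  Position 5 ('a'): continues run of 'a', length=3
  Position 6 ('a'): continues run of 'a', length=4
  Position 7 ('a'): continues run of 'a', length=5
  Position 8 ('c'): new char, reset run to 1
  Position 9 ('a'): new char, reset run to 1
  Position 10 ('b'): new char, reset run to 1
Longest run: 'a' with length 5

5


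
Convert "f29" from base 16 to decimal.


Input: "f29" in base 16
Positional expansion:
  Digit 'f' (value 15) x 16^2 = 3840
  Digit '2' (value 2) x 16^1 = 32
  Digit '9' (value 9) x 16^0 = 9
Sum = 3881

3881


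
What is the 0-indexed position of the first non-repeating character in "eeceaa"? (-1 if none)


Input: eeceaa
Character frequencies:
  'a': 2
  'c': 1
  'e': 3
Scanning left to right for freq == 1:
  Position 0 ('e'): freq=3, skip
  Position 1 ('e'): freq=3, skip
  Position 2 ('c'): unique! => answer = 2

2


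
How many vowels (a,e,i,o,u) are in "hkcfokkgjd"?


Input: hkcfokkgjd
Checking each character:
  'h' at position 0: consonant
  'k' at position 1: consonant
  'c' at position 2: consonant
  'f' at position 3: consonant
  'o' at position 4: vowel (running total: 1)
  'k' at position 5: consonant
  'k' at position 6: consonant
  'g' at position 7: consonant
  'j' at position 8: consonant
  'd' at position 9: consonant
Total vowels: 1

1


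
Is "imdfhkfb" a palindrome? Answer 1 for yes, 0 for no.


Input: imdfhkfb
Reversed: bfkhfdmi
  Compare pos 0 ('i') with pos 7 ('b'): MISMATCH
  Compare pos 1 ('m') with pos 6 ('f'): MISMATCH
  Compare pos 2 ('d') with pos 5 ('k'): MISMATCH
  Compare pos 3 ('f') with pos 4 ('h'): MISMATCH
Result: not a palindrome

0


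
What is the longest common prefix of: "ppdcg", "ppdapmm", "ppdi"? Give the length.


Words: ppdcg, ppdapmm, ppdi
  Position 0: all 'p' => match
  Position 1: all 'p' => match
  Position 2: all 'd' => match
  Position 3: ('c', 'a', 'i') => mismatch, stop
LCP = "ppd" (length 3)

3


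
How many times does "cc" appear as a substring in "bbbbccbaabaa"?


Searching for "cc" in "bbbbccbaabaa"
Scanning each position:
  Position 0: "bb" => no
  Position 1: "bb" => no
  Position 2: "bb" => no
  Position 3: "bc" => no
  Position 4: "cc" => MATCH
  Position 5: "cb" => no
  Position 6: "ba" => no
  Position 7: "aa" => no
  Position 8: "ab" => no
  Position 9: "ba" => no
  Position 10: "aa" => no
Total occurrences: 1

1


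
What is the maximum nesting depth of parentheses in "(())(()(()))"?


Input: "(())(()(()))"
Tracking depth:
  Position 0 '(': depth becomes 1
  Position 1 '(': depth becomes 2
  Position 2 ')': depth becomes 1
  Position 3 ')': depth becomes 0
  Position 4 '(': depth becomes 1
  Position 5 '(': depth becomes 2
  Position 6 ')': depth becomes 1
  Position 7 '(': depth becomes 2
  Position 8 '(': depth becomes 3
  Position 9 ')': depth becomes 2
  Position 10 ')': depth becomes 1
  Position 11 ')': depth becomes 0
Maximum depth reached: 3

3


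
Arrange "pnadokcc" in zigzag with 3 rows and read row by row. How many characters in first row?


Zigzag "pnadokcc" into 3 rows:
Placing characters:
  'p' => row 0
  'n' => row 1
  'a' => row 2
  'd' => row 1
  'o' => row 0
  'k' => row 1
  'c' => row 2
  'c' => row 1
Rows:
  Row 0: "po"
  Row 1: "ndkc"
  Row 2: "ac"
First row length: 2

2


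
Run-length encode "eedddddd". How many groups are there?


Input: eedddddd
Scanning for consecutive runs:
  Group 1: 'e' x 2 (positions 0-1)
  Group 2: 'd' x 6 (positions 2-7)
Total groups: 2

2


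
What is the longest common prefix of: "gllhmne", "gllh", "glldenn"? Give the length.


Words: gllhmne, gllh, glldenn
  Position 0: all 'g' => match
  Position 1: all 'l' => match
  Position 2: all 'l' => match
  Position 3: ('h', 'h', 'd') => mismatch, stop
LCP = "gll" (length 3)

3


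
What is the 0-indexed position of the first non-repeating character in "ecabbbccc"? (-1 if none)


Input: ecabbbccc
Character frequencies:
  'a': 1
  'b': 3
  'c': 4
  'e': 1
Scanning left to right for freq == 1:
  Position 0 ('e'): unique! => answer = 0

0


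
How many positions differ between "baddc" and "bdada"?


Comparing "baddc" and "bdada" position by position:
  Position 0: 'b' vs 'b' => same
  Position 1: 'a' vs 'd' => DIFFER
  Position 2: 'd' vs 'a' => DIFFER
  Position 3: 'd' vs 'd' => same
  Position 4: 'c' vs 'a' => DIFFER
Positions that differ: 3

3


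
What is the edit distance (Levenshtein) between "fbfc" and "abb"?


Computing edit distance: "fbfc" -> "abb"
DP table:
           a    b    b
      0    1    2    3
  f   1    1    2    3
  b   2    2    1    2
  f   3    3    2    2
  c   4    4    3    3
Edit distance = dp[4][3] = 3

3


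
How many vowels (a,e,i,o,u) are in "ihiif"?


Input: ihiif
Checking each character:
  'i' at position 0: vowel (running total: 1)
  'h' at position 1: consonant
  'i' at position 2: vowel (running total: 2)
  'i' at position 3: vowel (running total: 3)
  'f' at position 4: consonant
Total vowels: 3

3


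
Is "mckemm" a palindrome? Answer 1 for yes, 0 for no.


Input: mckemm
Reversed: mmekcm
  Compare pos 0 ('m') with pos 5 ('m'): match
  Compare pos 1 ('c') with pos 4 ('m'): MISMATCH
  Compare pos 2 ('k') with pos 3 ('e'): MISMATCH
Result: not a palindrome

0


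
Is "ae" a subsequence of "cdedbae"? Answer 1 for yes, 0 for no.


Check if "ae" is a subsequence of "cdedbae"
Greedy scan:
  Position 0 ('c'): no match needed
  Position 1 ('d'): no match needed
  Position 2 ('e'): no match needed
  Position 3 ('d'): no match needed
  Position 4 ('b'): no match needed
  Position 5 ('a'): matches sub[0] = 'a'
  Position 6 ('e'): matches sub[1] = 'e'
All 2 characters matched => is a subsequence

1


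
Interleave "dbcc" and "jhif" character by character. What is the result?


Interleaving "dbcc" and "jhif":
  Position 0: 'd' from first, 'j' from second => "dj"
  Position 1: 'b' from first, 'h' from second => "bh"
  Position 2: 'c' from first, 'i' from second => "ci"
  Position 3: 'c' from first, 'f' from second => "cf"
Result: djbhcicf

djbhcicf


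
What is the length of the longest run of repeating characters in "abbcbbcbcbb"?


Input: "abbcbbcbcbb"
Scanning for longest run:
  Position 1 ('b'): new char, reset run to 1
  Position 2 ('b'): continues run of 'b', length=2
  Position 3 ('c'): new char, reset run to 1
  Position 4 ('b'): new char, reset run to 1
  Position 5 ('b'): continues run of 'b', length=2
  Position 6 ('c'): new char, reset run to 1
  Position 7 ('b'): new char, reset run to 1
  Position 8 ('c'): new char, reset run to 1
  Position 9 ('b'): new char, reset run to 1
  Position 10 ('b'): continues run of 'b', length=2
Longest run: 'b' with length 2

2


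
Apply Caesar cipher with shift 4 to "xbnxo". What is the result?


Caesar cipher: shift "xbnxo" by 4
  'x' (pos 23) + 4 = pos 1 = 'b'
  'b' (pos 1) + 4 = pos 5 = 'f'
  'n' (pos 13) + 4 = pos 17 = 'r'
  'x' (pos 23) + 4 = pos 1 = 'b'
  'o' (pos 14) + 4 = pos 18 = 's'
Result: bfrbs

bfrbs


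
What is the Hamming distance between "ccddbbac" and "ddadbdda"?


Comparing "ccddbbac" and "ddadbdda" position by position:
  Position 0: 'c' vs 'd' => differ
  Position 1: 'c' vs 'd' => differ
  Position 2: 'd' vs 'a' => differ
  Position 3: 'd' vs 'd' => same
  Position 4: 'b' vs 'b' => same
  Position 5: 'b' vs 'd' => differ
  Position 6: 'a' vs 'd' => differ
  Position 7: 'c' vs 'a' => differ
Total differences (Hamming distance): 6

6


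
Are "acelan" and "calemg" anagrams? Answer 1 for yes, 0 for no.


Strings: "acelan", "calemg"
Sorted first:  aaceln
Sorted second: aceglm
Differ at position 1: 'a' vs 'c' => not anagrams

0


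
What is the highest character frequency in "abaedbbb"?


Input: abaedbbb
Character counts:
  'a': 2
  'b': 4
  'd': 1
  'e': 1
Maximum frequency: 4

4


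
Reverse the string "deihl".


Input: deihl
Reading characters right to left:
  Position 4: 'l'
  Position 3: 'h'
  Position 2: 'i'
  Position 1: 'e'
  Position 0: 'd'
Reversed: lhied

lhied


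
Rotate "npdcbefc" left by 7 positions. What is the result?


Input: "npdcbefc", rotate left by 7
First 7 characters: "npdcbef"
Remaining characters: "c"
Concatenate remaining + first: "c" + "npdcbef" = "cnpdcbef"

cnpdcbef


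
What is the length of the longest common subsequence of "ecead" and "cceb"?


LCS of "ecead" and "cceb"
DP table:
           c    c    e    b
      0    0    0    0    0
  e   0    0    0    1    1
  c   0    1    1    1    1
  e   0    1    1    2    2
  a   0    1    1    2    2
  d   0    1    1    2    2
LCS length = dp[5][4] = 2

2


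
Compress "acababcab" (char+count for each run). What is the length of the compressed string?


Input: acababcab
Runs:
  'a' x 1 => "a1"
  'c' x 1 => "c1"
  'a' x 1 => "a1"
  'b' x 1 => "b1"
  'a' x 1 => "a1"
  'b' x 1 => "b1"
  'c' x 1 => "c1"
  'a' x 1 => "a1"
  'b' x 1 => "b1"
Compressed: "a1c1a1b1a1b1c1a1b1"
Compressed length: 18

18


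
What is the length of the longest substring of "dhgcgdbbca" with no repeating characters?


Input: "dhgcgdbbca"
Sliding window (track last position of each char):
  Position 0 ('d'): window [0,0] length 1 -- new best
  Position 1 ('h'): window [0,1] length 2 -- new best
  Position 2 ('g'): window [0,2] length 3 -- new best
  Position 3 ('c'): window [0,3] length 4 -- new best
  Position 4 ('g'): repeat (last at 2), move window start to 3
  Position 4 ('g'): window [3,4] length 2
  Position 5 ('d'): window [3,5] length 3
  Position 6 ('b'): window [3,6] length 4
  Position 7 ('b'): repeat (last at 6), move window start to 7
  Position 7 ('b'): window [7,7] length 1
  Position 8 ('c'): window [7,8] length 2
  Position 9 ('a'): window [7,9] length 3
Longest substring with no repeats: "dhgc" with length 4

4


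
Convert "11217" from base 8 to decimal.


Input: "11217" in base 8
Positional expansion:
  Digit '1' (value 1) x 8^4 = 4096
  Digit '1' (value 1) x 8^3 = 512
  Digit '2' (value 2) x 8^2 = 128
  Digit '1' (value 1) x 8^1 = 8
  Digit '7' (value 7) x 8^0 = 7
Sum = 4751

4751


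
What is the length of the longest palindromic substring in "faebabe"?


Input: "faebabe"
Checking substrings for palindromes:
  [2:7] "ebabe" (len 5) => palindrome
  [3:6] "bab" (len 3) => palindrome
Longest palindromic substring: "ebabe" with length 5

5


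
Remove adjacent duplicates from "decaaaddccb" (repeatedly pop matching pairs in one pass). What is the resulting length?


Input: decaaaddccb
Stack-based adjacent duplicate removal:
  Read 'd': push. Stack: d
  Read 'e': push. Stack: de
  Read 'c': push. Stack: dec
  Read 'a': push. Stack: deca
  Read 'a': matches stack top 'a' => pop. Stack: dec
  Read 'a': push. Stack: deca
  Read 'd': push. Stack: decad
  Read 'd': matches stack top 'd' => pop. Stack: deca
  Read 'c': push. Stack: decac
  Read 'c': matches stack top 'c' => pop. Stack: deca
  Read 'b': push. Stack: decab
Final stack: "decab" (length 5)

5


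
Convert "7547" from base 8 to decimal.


Input: "7547" in base 8
Positional expansion:
  Digit '7' (value 7) x 8^3 = 3584
  Digit '5' (value 5) x 8^2 = 320
  Digit '4' (value 4) x 8^1 = 32
  Digit '7' (value 7) x 8^0 = 7
Sum = 3943

3943


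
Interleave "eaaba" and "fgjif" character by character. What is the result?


Interleaving "eaaba" and "fgjif":
  Position 0: 'e' from first, 'f' from second => "ef"
  Position 1: 'a' from first, 'g' from second => "ag"
  Position 2: 'a' from first, 'j' from second => "aj"
  Position 3: 'b' from first, 'i' from second => "bi"
  Position 4: 'a' from first, 'f' from second => "af"
Result: efagajbiaf

efagajbiaf


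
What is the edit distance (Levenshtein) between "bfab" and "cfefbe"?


Computing edit distance: "bfab" -> "cfefbe"
DP table:
           c    f    e    f    b    e
      0    1    2    3    4    5    6
  b   1    1    2    3    4    4    5
  f   2    2    1    2    3    4    5
  a   3    3    2    2    3    4    5
  b   4    4    3    3    3    3    4
Edit distance = dp[4][6] = 4

4


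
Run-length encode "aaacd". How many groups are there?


Input: aaacd
Scanning for consecutive runs:
  Group 1: 'a' x 3 (positions 0-2)
  Group 2: 'c' x 1 (positions 3-3)
  Group 3: 'd' x 1 (positions 4-4)
Total groups: 3

3


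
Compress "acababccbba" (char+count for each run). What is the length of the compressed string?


Input: acababccbba
Runs:
  'a' x 1 => "a1"
  'c' x 1 => "c1"
  'a' x 1 => "a1"
  'b' x 1 => "b1"
  'a' x 1 => "a1"
  'b' x 1 => "b1"
  'c' x 2 => "c2"
  'b' x 2 => "b2"
  'a' x 1 => "a1"
Compressed: "a1c1a1b1a1b1c2b2a1"
Compressed length: 18

18


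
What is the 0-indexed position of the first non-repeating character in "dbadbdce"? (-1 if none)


Input: dbadbdce
Character frequencies:
  'a': 1
  'b': 2
  'c': 1
  'd': 3
  'e': 1
Scanning left to right for freq == 1:
  Position 0 ('d'): freq=3, skip
  Position 1 ('b'): freq=2, skip
  Position 2 ('a'): unique! => answer = 2

2


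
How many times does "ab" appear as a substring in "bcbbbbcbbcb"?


Searching for "ab" in "bcbbbbcbbcb"
Scanning each position:
  Position 0: "bc" => no
  Position 1: "cb" => no
  Position 2: "bb" => no
  Position 3: "bb" => no
  Position 4: "bb" => no
  Position 5: "bc" => no
  Position 6: "cb" => no
  Position 7: "bb" => no
  Position 8: "bc" => no
  Position 9: "cb" => no
Total occurrences: 0

0


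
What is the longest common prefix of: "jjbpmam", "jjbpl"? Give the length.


Words: jjbpmam, jjbpl
  Position 0: all 'j' => match
  Position 1: all 'j' => match
  Position 2: all 'b' => match
  Position 3: all 'p' => match
  Position 4: ('m', 'l') => mismatch, stop
LCP = "jjbp" (length 4)

4
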